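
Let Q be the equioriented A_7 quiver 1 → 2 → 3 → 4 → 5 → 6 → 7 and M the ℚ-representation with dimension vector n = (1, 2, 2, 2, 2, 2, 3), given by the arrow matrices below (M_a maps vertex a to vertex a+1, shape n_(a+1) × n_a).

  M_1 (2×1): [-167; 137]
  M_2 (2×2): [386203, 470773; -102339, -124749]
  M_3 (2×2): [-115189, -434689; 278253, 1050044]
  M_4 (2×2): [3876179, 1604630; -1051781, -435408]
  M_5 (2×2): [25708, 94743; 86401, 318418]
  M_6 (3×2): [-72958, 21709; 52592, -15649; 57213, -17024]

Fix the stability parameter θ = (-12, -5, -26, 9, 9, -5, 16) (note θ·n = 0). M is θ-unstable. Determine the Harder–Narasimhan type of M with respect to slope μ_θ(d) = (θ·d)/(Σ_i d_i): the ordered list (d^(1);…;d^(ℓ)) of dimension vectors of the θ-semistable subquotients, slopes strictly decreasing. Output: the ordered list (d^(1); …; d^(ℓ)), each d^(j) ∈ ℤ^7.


Barcode: M ≅ I[1,2], I[2,7], I[3,7], I[7,7]. HN layers by μ_θ (6 steps, strictly decreasing):
  μ^(1)=16; μ^(2)=13/3; μ^(3)=-5; μ^(4)=-12; μ^(5)=-31/2; μ^(6)=-26

((0, 0, 0, 0, 0, 0, 3); (0, 0, 0, 2, 2, 2, 0); (0, 1, 0, 0, 0, 0, 0); (1, 0, 0, 0, 0, 0, 0); (0, 1, 1, 0, 0, 0, 0); (0, 0, 1, 0, 0, 0, 0))


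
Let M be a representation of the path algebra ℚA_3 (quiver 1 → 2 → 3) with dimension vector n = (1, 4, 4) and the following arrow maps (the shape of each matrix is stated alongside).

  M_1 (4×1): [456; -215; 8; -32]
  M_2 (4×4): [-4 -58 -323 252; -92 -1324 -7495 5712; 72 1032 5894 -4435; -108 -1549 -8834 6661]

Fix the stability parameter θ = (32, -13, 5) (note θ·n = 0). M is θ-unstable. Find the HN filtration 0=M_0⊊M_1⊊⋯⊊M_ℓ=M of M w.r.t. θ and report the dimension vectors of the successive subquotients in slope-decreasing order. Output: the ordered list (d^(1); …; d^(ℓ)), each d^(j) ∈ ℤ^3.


Interval decomposition of M: I[1,3], I[2,2], I[2,3]^2, I[3,3].
HN type (ℓ=3): μ^(1)=8; μ^(2)=5; μ^(3)=-13

((1, 1, 1); (0, 0, 3); (0, 3, 0))


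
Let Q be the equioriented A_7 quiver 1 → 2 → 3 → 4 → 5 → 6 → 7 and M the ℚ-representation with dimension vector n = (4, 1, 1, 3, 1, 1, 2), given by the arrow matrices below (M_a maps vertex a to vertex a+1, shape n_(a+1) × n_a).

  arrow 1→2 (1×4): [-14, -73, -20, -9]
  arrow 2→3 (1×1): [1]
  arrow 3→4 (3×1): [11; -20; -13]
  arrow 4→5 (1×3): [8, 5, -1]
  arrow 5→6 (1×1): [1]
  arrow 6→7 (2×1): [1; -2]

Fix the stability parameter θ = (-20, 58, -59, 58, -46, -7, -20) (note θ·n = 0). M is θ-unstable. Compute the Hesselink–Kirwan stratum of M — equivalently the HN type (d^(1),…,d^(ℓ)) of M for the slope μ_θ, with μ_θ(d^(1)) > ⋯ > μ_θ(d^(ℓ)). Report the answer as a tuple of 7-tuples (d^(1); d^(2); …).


Barcode: M ≅ I[1,1]^3, I[1,7], I[4,4]^2, I[7,7]. HN layers by μ_θ (3 steps, strictly decreasing):
  μ^(1)=58; μ^(2)=-8/3; μ^(3)=-20

((0, 0, 0, 2, 0, 0, 0); (0, 1, 1, 1, 1, 1, 1); (4, 0, 0, 0, 0, 0, 1))


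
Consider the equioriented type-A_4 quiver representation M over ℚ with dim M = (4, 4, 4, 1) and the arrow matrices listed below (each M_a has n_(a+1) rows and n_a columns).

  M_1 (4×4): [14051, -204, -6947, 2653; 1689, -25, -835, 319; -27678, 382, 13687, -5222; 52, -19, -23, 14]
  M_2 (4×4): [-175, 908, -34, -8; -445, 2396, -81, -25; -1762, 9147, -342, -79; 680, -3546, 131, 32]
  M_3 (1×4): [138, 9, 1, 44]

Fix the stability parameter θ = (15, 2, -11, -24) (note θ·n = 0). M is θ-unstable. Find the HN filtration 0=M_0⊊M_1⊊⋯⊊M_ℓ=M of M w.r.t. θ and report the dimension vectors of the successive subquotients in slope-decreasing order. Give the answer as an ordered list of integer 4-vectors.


Interval decomposition of M: I[1,3]^3, I[1,4].
HN type (ℓ=2): μ^(1)=2; μ^(2)=-9/2

((3, 3, 3, 0); (1, 1, 1, 1))


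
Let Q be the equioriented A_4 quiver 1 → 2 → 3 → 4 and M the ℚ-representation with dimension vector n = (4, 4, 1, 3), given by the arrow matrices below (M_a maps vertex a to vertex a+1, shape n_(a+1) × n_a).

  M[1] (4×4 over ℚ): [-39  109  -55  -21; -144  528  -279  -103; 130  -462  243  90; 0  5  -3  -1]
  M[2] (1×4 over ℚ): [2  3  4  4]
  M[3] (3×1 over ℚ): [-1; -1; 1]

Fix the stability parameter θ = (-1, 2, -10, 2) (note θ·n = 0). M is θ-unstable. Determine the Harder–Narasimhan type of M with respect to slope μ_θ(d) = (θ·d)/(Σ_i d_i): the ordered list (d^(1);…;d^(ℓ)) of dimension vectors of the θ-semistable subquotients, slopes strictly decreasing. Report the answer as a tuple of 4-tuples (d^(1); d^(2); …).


Interval decomposition of M: I[1,2]^3, I[1,4], I[4,4]^2.
HN type (ℓ=3): μ^(1)=2; μ^(2)=-1; μ^(3)=-3

((0, 3, 0, 3); (3, 0, 0, 0); (1, 1, 1, 0))


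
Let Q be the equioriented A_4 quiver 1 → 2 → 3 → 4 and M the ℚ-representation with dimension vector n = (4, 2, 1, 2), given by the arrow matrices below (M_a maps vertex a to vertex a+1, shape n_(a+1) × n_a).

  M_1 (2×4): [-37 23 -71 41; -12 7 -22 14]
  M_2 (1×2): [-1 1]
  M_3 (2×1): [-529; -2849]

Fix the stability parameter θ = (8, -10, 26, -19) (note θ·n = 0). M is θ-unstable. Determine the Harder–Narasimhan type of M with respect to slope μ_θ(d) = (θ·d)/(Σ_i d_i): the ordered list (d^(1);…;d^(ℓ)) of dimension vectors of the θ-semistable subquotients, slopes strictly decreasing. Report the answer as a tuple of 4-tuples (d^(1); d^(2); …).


Interval decomposition of M: I[1,1]^2, I[1,2], I[1,4], I[4,4].
HN type (ℓ=4): μ^(1)=8; μ^(2)=7/2; μ^(3)=-1; μ^(4)=-19

((2, 0, 0, 0); (0, 0, 1, 1); (2, 2, 0, 0); (0, 0, 0, 1))


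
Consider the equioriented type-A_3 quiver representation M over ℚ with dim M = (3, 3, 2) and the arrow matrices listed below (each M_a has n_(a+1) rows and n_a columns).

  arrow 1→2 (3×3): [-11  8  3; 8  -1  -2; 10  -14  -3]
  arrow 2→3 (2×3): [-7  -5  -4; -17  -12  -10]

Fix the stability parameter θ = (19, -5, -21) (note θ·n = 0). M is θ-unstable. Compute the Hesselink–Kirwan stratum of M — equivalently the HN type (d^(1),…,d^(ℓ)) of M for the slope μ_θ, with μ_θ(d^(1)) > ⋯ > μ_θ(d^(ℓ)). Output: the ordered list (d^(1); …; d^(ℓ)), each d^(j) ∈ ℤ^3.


Interval decomposition of M: I[1,2], I[1,3]^2.
HN type (ℓ=2): μ^(1)=7; μ^(2)=-7/3

((1, 1, 0); (2, 2, 2))


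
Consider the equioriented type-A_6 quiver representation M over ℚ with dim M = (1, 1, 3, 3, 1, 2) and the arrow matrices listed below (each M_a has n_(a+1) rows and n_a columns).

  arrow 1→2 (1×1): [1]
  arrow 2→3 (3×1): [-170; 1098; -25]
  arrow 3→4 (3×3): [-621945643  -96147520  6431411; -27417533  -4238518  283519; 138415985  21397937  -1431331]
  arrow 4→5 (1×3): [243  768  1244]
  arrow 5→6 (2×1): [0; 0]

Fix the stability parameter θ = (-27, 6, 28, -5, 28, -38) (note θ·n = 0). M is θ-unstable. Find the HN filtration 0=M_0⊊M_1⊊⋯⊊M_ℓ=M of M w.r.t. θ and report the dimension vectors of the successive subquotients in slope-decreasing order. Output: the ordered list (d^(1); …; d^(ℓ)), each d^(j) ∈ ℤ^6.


Via rank(M_{q-1}∘⋯∘M_p): M ≅ I[1,5], I[3,4]^2, I[6,6]^2.
μ_θ-semistable layers: μ^(1)=28; μ^(2)=23/2; μ^(3)=6; μ^(4)=-27; μ^(5)=-38

((0, 0, 0, 0, 1, 0); (0, 0, 3, 3, 0, 0); (0, 1, 0, 0, 0, 0); (1, 0, 0, 0, 0, 0); (0, 0, 0, 0, 0, 2))


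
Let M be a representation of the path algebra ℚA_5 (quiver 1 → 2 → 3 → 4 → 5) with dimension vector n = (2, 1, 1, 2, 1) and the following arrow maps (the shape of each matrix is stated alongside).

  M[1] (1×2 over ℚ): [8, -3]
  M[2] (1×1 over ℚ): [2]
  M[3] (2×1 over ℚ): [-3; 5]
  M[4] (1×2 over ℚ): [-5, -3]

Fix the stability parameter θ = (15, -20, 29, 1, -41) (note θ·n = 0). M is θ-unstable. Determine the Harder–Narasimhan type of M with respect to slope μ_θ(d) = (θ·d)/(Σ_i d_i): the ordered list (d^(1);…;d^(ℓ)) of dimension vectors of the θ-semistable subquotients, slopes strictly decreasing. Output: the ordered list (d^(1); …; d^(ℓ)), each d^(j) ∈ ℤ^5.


Via rank(M_{q-1}∘⋯∘M_p): M ≅ I[1,1], I[1,4], I[4,5].
μ_θ-semistable layers: μ^(1)=15; μ^(2)=-5/2; μ^(3)=-20

((1, 0, 1, 1, 0); (1, 1, 0, 0, 0); (0, 0, 0, 1, 1))


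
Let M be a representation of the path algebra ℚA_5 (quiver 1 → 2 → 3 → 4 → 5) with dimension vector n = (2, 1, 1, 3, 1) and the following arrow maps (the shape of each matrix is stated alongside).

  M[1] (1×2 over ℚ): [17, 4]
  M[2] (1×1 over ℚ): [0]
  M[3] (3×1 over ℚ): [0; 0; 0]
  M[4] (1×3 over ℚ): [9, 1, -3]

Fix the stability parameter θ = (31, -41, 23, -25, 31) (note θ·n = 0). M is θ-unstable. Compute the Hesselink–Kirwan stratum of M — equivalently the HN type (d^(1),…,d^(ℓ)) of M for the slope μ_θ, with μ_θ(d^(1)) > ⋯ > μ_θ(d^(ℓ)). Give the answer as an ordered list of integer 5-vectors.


Barcode: M ≅ I[1,1], I[1,2], I[3,3], I[4,4]^2, I[4,5]. HN layers by μ_θ (4 steps, strictly decreasing):
  μ^(1)=31; μ^(2)=23; μ^(3)=-5; μ^(4)=-25

((1, 0, 0, 0, 1); (0, 0, 1, 0, 0); (1, 1, 0, 0, 0); (0, 0, 0, 3, 0))


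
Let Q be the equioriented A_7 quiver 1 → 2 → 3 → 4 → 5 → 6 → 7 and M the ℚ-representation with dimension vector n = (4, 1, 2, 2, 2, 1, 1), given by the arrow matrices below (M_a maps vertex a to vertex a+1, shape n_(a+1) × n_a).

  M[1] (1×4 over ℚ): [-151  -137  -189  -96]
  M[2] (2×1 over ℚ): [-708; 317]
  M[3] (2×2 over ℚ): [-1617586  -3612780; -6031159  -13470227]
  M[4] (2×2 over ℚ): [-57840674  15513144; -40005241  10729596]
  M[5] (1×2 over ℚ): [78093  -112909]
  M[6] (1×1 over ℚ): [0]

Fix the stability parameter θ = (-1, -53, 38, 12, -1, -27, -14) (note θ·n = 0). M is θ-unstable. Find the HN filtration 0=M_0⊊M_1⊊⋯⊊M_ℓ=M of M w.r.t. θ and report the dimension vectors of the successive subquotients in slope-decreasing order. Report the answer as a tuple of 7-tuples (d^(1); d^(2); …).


Via rank(M_{q-1}∘⋯∘M_p): M ≅ I[1,1]^3, I[1,4], I[3,6], I[5,5], I[7,7].
μ_θ-semistable layers: μ^(1)=25; μ^(2)=11/2; μ^(3)=-1; μ^(4)=-14; μ^(5)=-27

((0, 0, 1, 1, 0, 0, 0); (0, 0, 1, 1, 1, 1, 0); (3, 0, 0, 0, 1, 0, 0); (0, 0, 0, 0, 0, 0, 1); (1, 1, 0, 0, 0, 0, 0))


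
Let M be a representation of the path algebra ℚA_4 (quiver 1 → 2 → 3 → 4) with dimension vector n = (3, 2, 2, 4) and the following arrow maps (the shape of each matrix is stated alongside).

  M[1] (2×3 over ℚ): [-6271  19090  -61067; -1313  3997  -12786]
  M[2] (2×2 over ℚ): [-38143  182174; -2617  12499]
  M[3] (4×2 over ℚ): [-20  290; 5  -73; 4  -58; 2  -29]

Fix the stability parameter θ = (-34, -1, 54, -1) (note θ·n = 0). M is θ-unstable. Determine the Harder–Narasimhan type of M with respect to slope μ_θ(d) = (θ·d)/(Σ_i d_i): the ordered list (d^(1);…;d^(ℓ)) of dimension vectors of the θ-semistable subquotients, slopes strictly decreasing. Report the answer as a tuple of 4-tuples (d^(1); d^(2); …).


Barcode: M ≅ I[1,1], I[1,4]^2, I[4,4]^2. HN layers by μ_θ (3 steps, strictly decreasing):
  μ^(1)=53/2; μ^(2)=-1; μ^(3)=-34

((0, 0, 2, 2); (0, 2, 0, 2); (3, 0, 0, 0))


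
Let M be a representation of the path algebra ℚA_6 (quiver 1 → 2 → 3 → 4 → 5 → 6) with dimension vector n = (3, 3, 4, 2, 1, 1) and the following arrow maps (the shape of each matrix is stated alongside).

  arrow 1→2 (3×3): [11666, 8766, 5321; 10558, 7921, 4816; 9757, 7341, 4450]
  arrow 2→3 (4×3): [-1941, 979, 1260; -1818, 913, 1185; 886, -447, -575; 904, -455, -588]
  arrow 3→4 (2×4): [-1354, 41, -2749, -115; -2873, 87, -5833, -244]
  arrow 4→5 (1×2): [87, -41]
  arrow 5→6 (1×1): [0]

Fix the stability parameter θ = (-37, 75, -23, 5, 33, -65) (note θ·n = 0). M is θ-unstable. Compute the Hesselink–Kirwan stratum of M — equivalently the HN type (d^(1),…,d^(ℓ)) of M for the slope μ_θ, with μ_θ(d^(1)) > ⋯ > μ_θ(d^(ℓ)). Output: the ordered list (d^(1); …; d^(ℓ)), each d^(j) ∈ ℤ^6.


Via rank(M_{q-1}∘⋯∘M_p): M ≅ I[1,3], I[1,4], I[1,5], I[3,3], I[6,6].
μ_θ-semistable layers: μ^(1)=33; μ^(2)=26; μ^(3)=19; μ^(4)=-23; μ^(5)=-37; μ^(6)=-65

((0, 0, 0, 0, 1, 0); (0, 1, 1, 0, 0, 0); (0, 2, 2, 2, 0, 0); (0, 0, 1, 0, 0, 0); (3, 0, 0, 0, 0, 0); (0, 0, 0, 0, 0, 1))


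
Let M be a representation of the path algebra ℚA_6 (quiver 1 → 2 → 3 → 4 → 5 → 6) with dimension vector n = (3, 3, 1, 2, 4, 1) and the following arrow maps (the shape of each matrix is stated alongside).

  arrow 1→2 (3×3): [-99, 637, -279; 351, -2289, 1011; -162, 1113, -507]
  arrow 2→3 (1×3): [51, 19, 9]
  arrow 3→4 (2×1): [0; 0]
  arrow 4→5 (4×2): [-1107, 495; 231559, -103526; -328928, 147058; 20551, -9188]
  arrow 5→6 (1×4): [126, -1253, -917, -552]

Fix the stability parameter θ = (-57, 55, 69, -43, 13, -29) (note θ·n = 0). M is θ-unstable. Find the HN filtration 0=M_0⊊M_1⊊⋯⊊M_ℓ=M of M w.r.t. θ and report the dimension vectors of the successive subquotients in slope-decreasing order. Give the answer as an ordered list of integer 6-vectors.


Via rank(M_{q-1}∘⋯∘M_p): M ≅ I[1,1], I[1,2], I[1,3], I[2,2], I[4,5], I[4,6], I[5,5]^2.
μ_θ-semistable layers: μ^(1)=69; μ^(2)=55; μ^(3)=13; μ^(4)=-8; μ^(5)=-43; μ^(6)=-57

((0, 0, 1, 0, 0, 0); (0, 3, 0, 0, 0, 0); (0, 0, 0, 0, 3, 0); (0, 0, 0, 0, 1, 1); (0, 0, 0, 2, 0, 0); (3, 0, 0, 0, 0, 0))


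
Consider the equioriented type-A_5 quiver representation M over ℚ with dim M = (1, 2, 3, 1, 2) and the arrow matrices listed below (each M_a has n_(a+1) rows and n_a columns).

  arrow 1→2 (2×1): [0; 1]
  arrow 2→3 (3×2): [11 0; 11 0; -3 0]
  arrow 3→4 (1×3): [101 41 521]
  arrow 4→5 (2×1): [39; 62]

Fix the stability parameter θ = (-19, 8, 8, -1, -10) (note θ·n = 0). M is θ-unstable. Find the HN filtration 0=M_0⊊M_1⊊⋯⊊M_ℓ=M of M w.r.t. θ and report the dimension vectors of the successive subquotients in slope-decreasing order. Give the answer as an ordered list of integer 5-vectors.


Interval decomposition of M: I[1,2], I[2,5], I[3,3]^2, I[5,5].
HN type (ℓ=4): μ^(1)=8; μ^(2)=5/4; μ^(3)=-10; μ^(4)=-19

((0, 1, 2, 0, 0); (0, 1, 1, 1, 1); (0, 0, 0, 0, 1); (1, 0, 0, 0, 0))


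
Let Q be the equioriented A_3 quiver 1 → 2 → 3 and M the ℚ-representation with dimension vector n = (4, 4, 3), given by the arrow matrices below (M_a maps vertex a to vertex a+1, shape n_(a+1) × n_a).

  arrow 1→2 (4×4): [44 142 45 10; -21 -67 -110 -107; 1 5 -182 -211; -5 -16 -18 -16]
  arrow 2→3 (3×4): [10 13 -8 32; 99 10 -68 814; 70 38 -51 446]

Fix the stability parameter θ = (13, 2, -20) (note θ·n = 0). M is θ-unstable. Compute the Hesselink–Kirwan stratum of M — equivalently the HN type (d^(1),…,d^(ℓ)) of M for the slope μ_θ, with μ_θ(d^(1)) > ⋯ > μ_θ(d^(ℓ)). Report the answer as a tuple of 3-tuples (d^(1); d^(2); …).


Barcode: M ≅ I[1,1], I[1,2], I[1,3]^2, I[2,3]. HN layers by μ_θ (4 steps, strictly decreasing):
  μ^(1)=13; μ^(2)=15/2; μ^(3)=-5/3; μ^(4)=-9

((1, 0, 0); (1, 1, 0); (2, 2, 2); (0, 1, 1))


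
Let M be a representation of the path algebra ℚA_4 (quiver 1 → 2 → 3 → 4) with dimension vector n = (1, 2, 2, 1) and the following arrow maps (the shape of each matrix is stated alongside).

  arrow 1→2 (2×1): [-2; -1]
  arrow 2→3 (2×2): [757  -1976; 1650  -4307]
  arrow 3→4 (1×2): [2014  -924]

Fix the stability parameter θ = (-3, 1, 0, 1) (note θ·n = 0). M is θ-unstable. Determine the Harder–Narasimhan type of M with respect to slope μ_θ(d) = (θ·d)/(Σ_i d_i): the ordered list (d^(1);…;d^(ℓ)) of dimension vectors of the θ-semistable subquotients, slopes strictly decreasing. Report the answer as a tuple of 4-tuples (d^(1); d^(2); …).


Interval decomposition of M: I[1,3], I[2,4].
HN type (ℓ=3): μ^(1)=1; μ^(2)=1/2; μ^(3)=-3

((0, 0, 0, 1); (0, 2, 2, 0); (1, 0, 0, 0))


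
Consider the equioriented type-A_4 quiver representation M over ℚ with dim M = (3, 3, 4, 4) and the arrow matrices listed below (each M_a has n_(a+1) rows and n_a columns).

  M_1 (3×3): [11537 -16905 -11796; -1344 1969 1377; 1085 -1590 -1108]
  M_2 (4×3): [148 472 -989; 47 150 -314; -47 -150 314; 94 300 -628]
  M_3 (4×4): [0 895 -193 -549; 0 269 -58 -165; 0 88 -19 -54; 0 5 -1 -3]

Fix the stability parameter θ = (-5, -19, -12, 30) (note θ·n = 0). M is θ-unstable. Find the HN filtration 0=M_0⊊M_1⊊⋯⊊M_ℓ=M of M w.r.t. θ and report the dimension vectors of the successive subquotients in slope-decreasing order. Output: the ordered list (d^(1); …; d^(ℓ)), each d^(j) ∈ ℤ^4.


Interval decomposition of M: I[1,2], I[1,3], I[1,4], I[3,3], I[3,4], I[4,4]^2.
HN type (ℓ=2): μ^(1)=30; μ^(2)=-12

((0, 0, 0, 4); (3, 3, 4, 0))


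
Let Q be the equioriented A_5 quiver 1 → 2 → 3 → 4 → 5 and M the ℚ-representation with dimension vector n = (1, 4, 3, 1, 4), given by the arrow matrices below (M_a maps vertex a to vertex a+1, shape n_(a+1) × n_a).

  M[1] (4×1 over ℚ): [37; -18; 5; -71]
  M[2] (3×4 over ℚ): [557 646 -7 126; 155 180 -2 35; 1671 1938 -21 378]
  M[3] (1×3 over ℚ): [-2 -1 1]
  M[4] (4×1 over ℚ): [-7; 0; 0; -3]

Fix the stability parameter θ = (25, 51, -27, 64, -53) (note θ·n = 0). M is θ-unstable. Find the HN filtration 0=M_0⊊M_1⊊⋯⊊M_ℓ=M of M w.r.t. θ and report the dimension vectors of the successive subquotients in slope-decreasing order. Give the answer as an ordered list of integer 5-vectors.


Via rank(M_{q-1}∘⋯∘M_p): M ≅ I[1,2], I[2,2], I[2,3], I[2,5], I[3,3], I[5,5]^3.
μ_θ-semistable layers: μ^(1)=51; μ^(2)=25; μ^(3)=12; μ^(4)=35/4; μ^(5)=-27; μ^(6)=-53

((0, 2, 0, 0, 0); (1, 0, 0, 0, 0); (0, 1, 1, 0, 0); (0, 1, 1, 1, 1); (0, 0, 1, 0, 0); (0, 0, 0, 0, 3))


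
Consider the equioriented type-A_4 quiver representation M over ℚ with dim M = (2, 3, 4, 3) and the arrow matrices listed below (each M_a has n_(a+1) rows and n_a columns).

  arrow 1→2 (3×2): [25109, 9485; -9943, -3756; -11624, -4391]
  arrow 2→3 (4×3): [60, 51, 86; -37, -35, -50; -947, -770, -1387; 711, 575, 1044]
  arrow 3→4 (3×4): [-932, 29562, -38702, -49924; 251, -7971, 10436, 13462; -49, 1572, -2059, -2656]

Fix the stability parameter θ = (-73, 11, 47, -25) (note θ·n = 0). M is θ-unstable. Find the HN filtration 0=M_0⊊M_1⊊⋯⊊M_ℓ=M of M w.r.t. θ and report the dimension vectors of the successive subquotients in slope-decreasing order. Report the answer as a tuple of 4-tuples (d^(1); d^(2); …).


Barcode: M ≅ I[1,3], I[1,4], I[2,4], I[3,3], I[4,4]. HN layers by μ_θ (4 steps, strictly decreasing):
  μ^(1)=47; μ^(2)=11; μ^(3)=-25; μ^(4)=-73

((0, 0, 2, 0); (0, 3, 2, 2); (0, 0, 0, 1); (2, 0, 0, 0))


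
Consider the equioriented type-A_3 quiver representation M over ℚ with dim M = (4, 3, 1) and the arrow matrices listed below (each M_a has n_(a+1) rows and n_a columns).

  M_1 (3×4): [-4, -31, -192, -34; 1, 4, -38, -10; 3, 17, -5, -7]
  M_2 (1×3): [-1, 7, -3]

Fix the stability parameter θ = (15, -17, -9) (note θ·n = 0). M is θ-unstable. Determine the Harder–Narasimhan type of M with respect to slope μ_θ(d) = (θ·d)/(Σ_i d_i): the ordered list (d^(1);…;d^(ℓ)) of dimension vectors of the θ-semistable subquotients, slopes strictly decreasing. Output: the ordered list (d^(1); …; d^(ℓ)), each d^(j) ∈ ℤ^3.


Via rank(M_{q-1}∘⋯∘M_p): M ≅ I[1,1], I[1,2]^2, I[1,3].
μ_θ-semistable layers: μ^(1)=15; μ^(2)=-1; μ^(3)=-11/3

((1, 0, 0); (2, 2, 0); (1, 1, 1))


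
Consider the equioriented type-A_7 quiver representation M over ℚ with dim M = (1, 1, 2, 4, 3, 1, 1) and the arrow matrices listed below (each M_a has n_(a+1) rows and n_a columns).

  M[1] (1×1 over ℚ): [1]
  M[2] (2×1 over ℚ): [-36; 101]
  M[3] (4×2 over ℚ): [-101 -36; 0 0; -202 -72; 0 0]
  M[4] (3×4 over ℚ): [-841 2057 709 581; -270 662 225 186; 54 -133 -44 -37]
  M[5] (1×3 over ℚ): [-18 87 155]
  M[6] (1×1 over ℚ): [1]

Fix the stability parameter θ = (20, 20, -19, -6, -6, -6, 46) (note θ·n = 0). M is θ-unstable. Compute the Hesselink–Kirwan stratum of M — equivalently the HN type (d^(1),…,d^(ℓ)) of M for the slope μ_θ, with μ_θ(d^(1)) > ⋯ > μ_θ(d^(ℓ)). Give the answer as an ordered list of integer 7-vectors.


Via rank(M_{q-1}∘⋯∘M_p): M ≅ I[1,3], I[3,7], I[4,4], I[4,5]^2.
μ_θ-semistable layers: μ^(1)=46; μ^(2)=7; μ^(3)=-6; μ^(4)=-19

((0, 0, 0, 0, 0, 0, 1); (1, 1, 1, 0, 0, 0, 0); (0, 0, 0, 4, 3, 1, 0); (0, 0, 1, 0, 0, 0, 0))


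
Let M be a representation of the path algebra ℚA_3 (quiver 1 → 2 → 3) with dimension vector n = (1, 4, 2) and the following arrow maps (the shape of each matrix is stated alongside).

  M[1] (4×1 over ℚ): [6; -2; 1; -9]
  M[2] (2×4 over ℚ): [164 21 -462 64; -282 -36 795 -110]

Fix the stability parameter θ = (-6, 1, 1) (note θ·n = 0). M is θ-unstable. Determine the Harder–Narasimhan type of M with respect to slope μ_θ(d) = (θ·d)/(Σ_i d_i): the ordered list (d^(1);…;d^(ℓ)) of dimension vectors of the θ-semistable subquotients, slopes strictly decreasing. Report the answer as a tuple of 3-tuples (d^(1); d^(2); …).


Interval decomposition of M: I[1,3], I[2,2]^2, I[2,3].
HN type (ℓ=2): μ^(1)=1; μ^(2)=-6

((0, 4, 2); (1, 0, 0))


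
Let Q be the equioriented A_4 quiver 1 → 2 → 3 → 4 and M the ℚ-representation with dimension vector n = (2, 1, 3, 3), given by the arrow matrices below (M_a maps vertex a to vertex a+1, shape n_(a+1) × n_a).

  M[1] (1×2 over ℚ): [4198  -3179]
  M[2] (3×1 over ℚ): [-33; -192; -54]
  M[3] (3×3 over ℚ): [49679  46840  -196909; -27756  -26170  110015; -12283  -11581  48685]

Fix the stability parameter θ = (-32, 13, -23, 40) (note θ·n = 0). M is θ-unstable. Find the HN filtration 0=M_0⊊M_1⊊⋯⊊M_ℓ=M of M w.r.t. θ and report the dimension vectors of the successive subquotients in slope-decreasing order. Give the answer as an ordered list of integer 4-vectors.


Barcode: M ≅ I[1,1], I[1,4], I[3,4]^2. HN layers by μ_θ (4 steps, strictly decreasing):
  μ^(1)=40; μ^(2)=-5; μ^(3)=-23; μ^(4)=-32

((0, 0, 0, 3); (0, 1, 1, 0); (0, 0, 2, 0); (2, 0, 0, 0))


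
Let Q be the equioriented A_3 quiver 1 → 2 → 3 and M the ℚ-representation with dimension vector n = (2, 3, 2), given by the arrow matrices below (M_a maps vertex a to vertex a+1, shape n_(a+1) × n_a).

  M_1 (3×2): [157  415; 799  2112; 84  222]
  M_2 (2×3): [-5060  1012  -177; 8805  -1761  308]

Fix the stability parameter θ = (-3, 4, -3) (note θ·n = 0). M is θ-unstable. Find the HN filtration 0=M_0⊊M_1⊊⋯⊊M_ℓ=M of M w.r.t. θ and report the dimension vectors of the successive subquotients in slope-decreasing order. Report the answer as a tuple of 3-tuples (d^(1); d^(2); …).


Interval decomposition of M: I[1,2], I[1,3], I[2,3].
HN type (ℓ=3): μ^(1)=4; μ^(2)=1/2; μ^(3)=-3

((0, 1, 0); (0, 2, 2); (2, 0, 0))


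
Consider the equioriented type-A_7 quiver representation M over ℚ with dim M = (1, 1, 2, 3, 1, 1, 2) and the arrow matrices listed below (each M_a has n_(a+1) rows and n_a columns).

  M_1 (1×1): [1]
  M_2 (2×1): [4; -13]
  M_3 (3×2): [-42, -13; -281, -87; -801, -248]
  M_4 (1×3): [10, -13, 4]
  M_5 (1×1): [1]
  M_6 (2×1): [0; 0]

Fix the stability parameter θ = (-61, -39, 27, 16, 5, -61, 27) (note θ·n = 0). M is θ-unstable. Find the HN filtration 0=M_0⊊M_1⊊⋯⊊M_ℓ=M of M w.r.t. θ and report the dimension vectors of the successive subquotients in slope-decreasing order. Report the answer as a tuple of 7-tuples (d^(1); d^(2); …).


Interval decomposition of M: I[1,6], I[3,4], I[4,4], I[7,7]^2.
HN type (ℓ=6): μ^(1)=27; μ^(2)=43/2; μ^(3)=16; μ^(4)=-13/4; μ^(5)=-39; μ^(6)=-61

((0, 0, 0, 0, 0, 0, 2); (0, 0, 1, 1, 0, 0, 0); (0, 0, 0, 1, 0, 0, 0); (0, 0, 1, 1, 1, 1, 0); (0, 1, 0, 0, 0, 0, 0); (1, 0, 0, 0, 0, 0, 0))


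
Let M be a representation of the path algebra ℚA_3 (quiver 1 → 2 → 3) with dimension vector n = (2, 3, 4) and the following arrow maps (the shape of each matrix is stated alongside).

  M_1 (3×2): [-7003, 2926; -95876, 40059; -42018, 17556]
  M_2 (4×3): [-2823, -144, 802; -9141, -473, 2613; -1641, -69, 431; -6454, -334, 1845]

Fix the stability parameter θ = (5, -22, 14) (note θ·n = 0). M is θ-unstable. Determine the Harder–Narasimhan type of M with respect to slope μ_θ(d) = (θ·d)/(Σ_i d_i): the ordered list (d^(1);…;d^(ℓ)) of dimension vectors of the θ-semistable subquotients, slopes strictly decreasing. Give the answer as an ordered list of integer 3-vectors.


Barcode: M ≅ I[1,3]^2, I[2,3], I[3,3]. HN layers by μ_θ (3 steps, strictly decreasing):
  μ^(1)=14; μ^(2)=-17/2; μ^(3)=-22

((0, 0, 4); (2, 2, 0); (0, 1, 0))


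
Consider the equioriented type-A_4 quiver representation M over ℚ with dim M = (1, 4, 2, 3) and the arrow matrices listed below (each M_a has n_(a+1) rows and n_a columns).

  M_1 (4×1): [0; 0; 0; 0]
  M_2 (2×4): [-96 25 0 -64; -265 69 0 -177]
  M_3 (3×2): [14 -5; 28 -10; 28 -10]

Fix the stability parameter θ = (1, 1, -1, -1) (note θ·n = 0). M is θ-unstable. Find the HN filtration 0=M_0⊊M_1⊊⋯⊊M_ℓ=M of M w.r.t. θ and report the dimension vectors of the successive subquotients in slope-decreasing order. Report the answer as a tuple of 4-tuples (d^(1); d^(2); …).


Barcode: M ≅ I[1,1], I[2,2]^2, I[2,3], I[2,4], I[4,4]^2. HN layers by μ_θ (4 steps, strictly decreasing):
  μ^(1)=1; μ^(2)=0; μ^(3)=-1/3; μ^(4)=-1

((1, 2, 0, 0); (0, 1, 1, 0); (0, 1, 1, 1); (0, 0, 0, 2))


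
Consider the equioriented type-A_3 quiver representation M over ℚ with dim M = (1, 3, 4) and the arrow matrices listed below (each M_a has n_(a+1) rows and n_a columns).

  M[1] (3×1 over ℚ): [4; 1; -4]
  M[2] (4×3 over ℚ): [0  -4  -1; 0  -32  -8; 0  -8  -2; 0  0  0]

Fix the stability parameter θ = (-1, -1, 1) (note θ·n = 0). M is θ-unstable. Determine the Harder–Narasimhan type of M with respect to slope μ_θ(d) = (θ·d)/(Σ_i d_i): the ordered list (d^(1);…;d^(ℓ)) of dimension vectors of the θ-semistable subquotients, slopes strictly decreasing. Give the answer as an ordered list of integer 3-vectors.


Barcode: M ≅ I[1,2], I[2,2], I[2,3], I[3,3]^3. HN layers by μ_θ (2 steps, strictly decreasing):
  μ^(1)=1; μ^(2)=-1

((0, 0, 4); (1, 3, 0))


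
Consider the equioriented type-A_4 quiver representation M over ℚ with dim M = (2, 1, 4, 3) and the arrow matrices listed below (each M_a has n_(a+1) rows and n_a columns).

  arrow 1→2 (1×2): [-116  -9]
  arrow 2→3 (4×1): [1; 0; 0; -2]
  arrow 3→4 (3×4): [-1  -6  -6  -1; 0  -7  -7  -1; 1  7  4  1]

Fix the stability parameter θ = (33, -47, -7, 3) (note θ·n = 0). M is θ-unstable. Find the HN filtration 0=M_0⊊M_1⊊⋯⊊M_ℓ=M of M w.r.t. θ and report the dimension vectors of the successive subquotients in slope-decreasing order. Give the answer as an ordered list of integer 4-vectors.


Via rank(M_{q-1}∘⋯∘M_p): M ≅ I[1,1], I[1,4], I[3,3], I[3,4]^2.
μ_θ-semistable layers: μ^(1)=33; μ^(2)=3; μ^(3)=-7

((1, 0, 0, 0); (0, 0, 0, 3); (1, 1, 4, 0))


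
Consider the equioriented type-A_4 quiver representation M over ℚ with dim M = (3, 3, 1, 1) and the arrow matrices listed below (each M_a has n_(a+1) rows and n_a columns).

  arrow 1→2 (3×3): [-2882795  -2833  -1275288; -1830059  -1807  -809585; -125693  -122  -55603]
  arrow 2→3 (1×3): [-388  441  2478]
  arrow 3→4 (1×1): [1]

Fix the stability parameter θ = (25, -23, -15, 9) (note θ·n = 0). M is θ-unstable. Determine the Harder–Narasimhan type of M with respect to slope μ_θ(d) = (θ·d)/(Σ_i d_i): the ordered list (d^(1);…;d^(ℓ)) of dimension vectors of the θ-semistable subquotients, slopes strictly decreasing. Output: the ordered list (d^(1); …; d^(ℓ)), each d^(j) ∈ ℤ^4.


Via rank(M_{q-1}∘⋯∘M_p): M ≅ I[1,2]^2, I[1,4].
μ_θ-semistable layers: μ^(1)=9; μ^(2)=1; μ^(3)=-13/3

((0, 0, 0, 1); (2, 2, 0, 0); (1, 1, 1, 0))


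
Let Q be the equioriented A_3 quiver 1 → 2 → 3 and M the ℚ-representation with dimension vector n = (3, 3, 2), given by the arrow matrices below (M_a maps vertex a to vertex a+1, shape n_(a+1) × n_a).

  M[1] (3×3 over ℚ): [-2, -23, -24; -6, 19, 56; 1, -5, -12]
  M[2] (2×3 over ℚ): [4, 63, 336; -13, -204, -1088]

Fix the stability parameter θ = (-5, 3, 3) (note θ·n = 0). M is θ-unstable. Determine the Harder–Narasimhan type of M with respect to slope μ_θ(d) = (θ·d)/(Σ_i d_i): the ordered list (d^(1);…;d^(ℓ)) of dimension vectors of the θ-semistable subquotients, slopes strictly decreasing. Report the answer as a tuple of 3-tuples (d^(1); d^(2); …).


Interval decomposition of M: I[1,1], I[1,2], I[1,3], I[2,3].
HN type (ℓ=2): μ^(1)=3; μ^(2)=-5

((0, 3, 2); (3, 0, 0))


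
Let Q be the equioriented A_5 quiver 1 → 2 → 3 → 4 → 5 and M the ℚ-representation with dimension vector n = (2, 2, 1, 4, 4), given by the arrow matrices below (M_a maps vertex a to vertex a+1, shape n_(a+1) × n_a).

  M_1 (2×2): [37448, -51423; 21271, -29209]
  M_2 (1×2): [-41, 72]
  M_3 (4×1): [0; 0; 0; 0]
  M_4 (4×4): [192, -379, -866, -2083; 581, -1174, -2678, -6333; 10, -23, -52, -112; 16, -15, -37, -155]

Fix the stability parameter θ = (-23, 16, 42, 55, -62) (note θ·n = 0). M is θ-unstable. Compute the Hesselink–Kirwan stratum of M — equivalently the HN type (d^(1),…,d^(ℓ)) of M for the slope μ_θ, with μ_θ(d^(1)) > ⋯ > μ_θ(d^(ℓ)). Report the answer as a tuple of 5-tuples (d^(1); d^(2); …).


Barcode: M ≅ I[1,2], I[1,3], I[4,5]^4. HN layers by μ_θ (4 steps, strictly decreasing):
  μ^(1)=42; μ^(2)=16; μ^(3)=-7/2; μ^(4)=-23

((0, 0, 1, 0, 0); (0, 2, 0, 0, 0); (0, 0, 0, 4, 4); (2, 0, 0, 0, 0))


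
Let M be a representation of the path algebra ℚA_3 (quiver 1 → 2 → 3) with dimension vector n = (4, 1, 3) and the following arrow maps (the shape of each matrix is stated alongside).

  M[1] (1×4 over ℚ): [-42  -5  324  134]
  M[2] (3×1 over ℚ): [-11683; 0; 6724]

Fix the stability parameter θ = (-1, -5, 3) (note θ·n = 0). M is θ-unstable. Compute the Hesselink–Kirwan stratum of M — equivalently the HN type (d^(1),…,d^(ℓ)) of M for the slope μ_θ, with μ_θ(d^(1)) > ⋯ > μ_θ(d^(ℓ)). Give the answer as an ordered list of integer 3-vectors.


Interval decomposition of M: I[1,1]^3, I[1,3], I[3,3]^2.
HN type (ℓ=3): μ^(1)=3; μ^(2)=-1; μ^(3)=-3

((0, 0, 3); (3, 0, 0); (1, 1, 0))


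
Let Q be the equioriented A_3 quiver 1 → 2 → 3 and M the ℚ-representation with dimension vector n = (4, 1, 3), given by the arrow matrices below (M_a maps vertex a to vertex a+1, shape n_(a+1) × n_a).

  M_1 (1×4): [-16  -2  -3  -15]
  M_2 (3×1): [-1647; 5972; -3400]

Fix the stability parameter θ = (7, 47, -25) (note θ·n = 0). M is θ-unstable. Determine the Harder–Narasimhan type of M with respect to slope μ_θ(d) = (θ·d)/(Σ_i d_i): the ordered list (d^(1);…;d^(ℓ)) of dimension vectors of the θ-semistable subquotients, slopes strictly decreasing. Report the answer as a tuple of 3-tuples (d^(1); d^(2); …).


Via rank(M_{q-1}∘⋯∘M_p): M ≅ I[1,1]^3, I[1,3], I[3,3]^2.
μ_θ-semistable layers: μ^(1)=11; μ^(2)=7; μ^(3)=-25

((0, 1, 1); (4, 0, 0); (0, 0, 2))


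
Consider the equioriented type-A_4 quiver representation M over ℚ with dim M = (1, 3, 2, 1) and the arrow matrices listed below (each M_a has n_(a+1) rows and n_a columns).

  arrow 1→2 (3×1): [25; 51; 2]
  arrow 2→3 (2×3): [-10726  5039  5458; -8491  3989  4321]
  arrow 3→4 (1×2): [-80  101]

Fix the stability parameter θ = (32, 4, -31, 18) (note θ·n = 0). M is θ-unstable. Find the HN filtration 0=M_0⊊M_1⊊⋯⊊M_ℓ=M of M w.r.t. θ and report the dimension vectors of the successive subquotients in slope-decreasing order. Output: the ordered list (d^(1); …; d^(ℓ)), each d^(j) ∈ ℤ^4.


Via rank(M_{q-1}∘⋯∘M_p): M ≅ I[1,4], I[2,2], I[2,3].
μ_θ-semistable layers: μ^(1)=18; μ^(2)=4; μ^(3)=5/3; μ^(4)=-27/2

((0, 0, 0, 1); (0, 1, 0, 0); (1, 1, 1, 0); (0, 1, 1, 0))


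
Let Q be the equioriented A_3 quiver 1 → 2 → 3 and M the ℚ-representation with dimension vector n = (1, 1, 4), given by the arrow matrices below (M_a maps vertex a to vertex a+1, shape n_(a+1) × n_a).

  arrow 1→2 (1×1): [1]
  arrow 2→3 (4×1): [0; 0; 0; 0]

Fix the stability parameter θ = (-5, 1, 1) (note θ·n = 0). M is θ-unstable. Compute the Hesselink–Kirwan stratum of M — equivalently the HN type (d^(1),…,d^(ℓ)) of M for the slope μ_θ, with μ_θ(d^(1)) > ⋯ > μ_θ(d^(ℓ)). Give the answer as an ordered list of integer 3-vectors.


Via rank(M_{q-1}∘⋯∘M_p): M ≅ I[1,2], I[3,3]^4.
μ_θ-semistable layers: μ^(1)=1; μ^(2)=-5

((0, 1, 4); (1, 0, 0))


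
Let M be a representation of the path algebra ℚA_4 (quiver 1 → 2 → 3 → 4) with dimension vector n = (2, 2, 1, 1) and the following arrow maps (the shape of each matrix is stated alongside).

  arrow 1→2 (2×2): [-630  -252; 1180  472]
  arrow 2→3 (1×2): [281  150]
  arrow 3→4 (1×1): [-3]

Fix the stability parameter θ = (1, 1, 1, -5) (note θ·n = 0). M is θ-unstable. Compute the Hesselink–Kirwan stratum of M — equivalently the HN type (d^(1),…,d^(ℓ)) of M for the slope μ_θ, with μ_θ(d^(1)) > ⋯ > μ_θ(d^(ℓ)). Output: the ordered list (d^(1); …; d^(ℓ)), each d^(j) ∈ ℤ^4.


Interval decomposition of M: I[1,1], I[1,4], I[2,2].
HN type (ℓ=2): μ^(1)=1; μ^(2)=-1/2

((1, 1, 0, 0); (1, 1, 1, 1))


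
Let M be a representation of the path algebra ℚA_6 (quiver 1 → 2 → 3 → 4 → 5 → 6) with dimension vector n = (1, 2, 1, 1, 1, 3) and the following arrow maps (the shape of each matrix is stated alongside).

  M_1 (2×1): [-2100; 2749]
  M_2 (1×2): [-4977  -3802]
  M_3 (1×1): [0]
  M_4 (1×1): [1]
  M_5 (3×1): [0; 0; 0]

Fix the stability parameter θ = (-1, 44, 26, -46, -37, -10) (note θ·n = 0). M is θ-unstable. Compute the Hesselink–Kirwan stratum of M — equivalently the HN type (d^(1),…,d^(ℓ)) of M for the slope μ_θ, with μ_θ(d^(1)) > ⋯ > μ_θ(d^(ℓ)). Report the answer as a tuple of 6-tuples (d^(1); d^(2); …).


Interval decomposition of M: I[1,3], I[2,2], I[4,5], I[6,6]^3.
HN type (ℓ=6): μ^(1)=44; μ^(2)=35; μ^(3)=-1; μ^(4)=-10; μ^(5)=-37; μ^(6)=-46

((0, 1, 0, 0, 0, 0); (0, 1, 1, 0, 0, 0); (1, 0, 0, 0, 0, 0); (0, 0, 0, 0, 0, 3); (0, 0, 0, 0, 1, 0); (0, 0, 0, 1, 0, 0))


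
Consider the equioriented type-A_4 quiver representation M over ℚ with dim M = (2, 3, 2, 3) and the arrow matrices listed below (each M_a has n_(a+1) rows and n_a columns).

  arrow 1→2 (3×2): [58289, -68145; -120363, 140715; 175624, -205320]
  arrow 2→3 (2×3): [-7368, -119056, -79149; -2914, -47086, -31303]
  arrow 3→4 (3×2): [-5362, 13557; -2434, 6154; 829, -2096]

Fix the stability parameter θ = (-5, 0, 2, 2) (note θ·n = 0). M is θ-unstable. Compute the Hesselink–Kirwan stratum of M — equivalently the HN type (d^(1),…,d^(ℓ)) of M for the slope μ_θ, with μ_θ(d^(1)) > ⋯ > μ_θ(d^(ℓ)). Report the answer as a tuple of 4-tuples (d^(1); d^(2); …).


Barcode: M ≅ I[1,1], I[1,2], I[2,4]^2, I[4,4]. HN layers by μ_θ (3 steps, strictly decreasing):
  μ^(1)=2; μ^(2)=0; μ^(3)=-5

((0, 0, 2, 3); (0, 3, 0, 0); (2, 0, 0, 0))


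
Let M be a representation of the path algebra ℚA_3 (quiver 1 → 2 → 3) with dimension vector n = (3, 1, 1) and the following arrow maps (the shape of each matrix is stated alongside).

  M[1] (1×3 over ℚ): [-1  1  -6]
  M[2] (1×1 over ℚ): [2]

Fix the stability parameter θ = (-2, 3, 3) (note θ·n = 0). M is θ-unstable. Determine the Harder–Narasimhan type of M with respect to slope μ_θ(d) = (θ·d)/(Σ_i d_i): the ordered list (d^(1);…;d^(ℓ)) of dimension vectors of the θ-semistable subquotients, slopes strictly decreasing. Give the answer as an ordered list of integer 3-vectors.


Barcode: M ≅ I[1,1]^2, I[1,3]. HN layers by μ_θ (2 steps, strictly decreasing):
  μ^(1)=3; μ^(2)=-2

((0, 1, 1); (3, 0, 0))


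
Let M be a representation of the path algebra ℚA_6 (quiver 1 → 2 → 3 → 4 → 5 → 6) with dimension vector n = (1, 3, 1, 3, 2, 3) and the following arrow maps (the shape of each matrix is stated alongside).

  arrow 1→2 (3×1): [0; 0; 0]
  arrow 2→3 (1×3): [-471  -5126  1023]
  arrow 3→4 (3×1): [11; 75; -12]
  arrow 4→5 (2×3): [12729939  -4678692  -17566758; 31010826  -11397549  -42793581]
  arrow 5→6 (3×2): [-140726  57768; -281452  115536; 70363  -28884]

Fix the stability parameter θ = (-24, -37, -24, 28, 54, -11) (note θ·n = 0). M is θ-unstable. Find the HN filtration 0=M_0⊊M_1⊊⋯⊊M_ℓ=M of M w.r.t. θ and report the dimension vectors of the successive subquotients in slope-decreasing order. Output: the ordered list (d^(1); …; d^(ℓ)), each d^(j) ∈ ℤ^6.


Via rank(M_{q-1}∘⋯∘M_p): M ≅ I[1,1], I[2,2]^2, I[2,6], I[4,4], I[4,5], I[6,6]^2.
μ_θ-semistable layers: μ^(1)=54; μ^(2)=28; μ^(3)=71/3; μ^(4)=-11; μ^(5)=-24; μ^(6)=-37

((0, 0, 0, 0, 1, 0); (0, 0, 0, 2, 0, 0); (0, 0, 0, 1, 1, 1); (0, 0, 0, 0, 0, 2); (1, 0, 1, 0, 0, 0); (0, 3, 0, 0, 0, 0))


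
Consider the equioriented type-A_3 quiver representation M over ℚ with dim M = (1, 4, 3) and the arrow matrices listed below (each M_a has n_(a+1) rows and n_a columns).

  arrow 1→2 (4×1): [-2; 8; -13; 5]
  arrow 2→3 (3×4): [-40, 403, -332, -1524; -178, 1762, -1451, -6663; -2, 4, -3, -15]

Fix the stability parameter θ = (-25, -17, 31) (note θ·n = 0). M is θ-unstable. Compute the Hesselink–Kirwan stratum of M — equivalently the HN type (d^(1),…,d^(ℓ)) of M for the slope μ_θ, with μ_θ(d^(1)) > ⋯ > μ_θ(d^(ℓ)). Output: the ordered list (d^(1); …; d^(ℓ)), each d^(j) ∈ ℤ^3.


Via rank(M_{q-1}∘⋯∘M_p): M ≅ I[1,2], I[2,2], I[2,3]^2, I[3,3].
μ_θ-semistable layers: μ^(1)=31; μ^(2)=-17; μ^(3)=-25

((0, 0, 3); (0, 4, 0); (1, 0, 0))


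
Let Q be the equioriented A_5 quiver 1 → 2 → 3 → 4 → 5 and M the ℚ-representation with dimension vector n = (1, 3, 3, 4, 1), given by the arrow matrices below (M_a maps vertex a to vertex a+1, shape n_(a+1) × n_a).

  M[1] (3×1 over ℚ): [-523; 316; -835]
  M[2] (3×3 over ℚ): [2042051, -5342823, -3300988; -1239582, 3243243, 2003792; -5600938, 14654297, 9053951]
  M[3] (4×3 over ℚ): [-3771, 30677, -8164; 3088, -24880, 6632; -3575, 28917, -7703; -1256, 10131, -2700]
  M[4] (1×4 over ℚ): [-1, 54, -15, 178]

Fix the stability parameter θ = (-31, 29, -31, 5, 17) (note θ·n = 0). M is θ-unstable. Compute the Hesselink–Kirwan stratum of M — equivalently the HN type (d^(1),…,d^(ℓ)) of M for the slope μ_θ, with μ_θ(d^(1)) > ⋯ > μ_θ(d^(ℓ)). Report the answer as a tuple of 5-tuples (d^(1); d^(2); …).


Barcode: M ≅ I[1,5], I[2,4]^2, I[4,4]. HN layers by μ_θ (4 steps, strictly decreasing):
  μ^(1)=17; μ^(2)=5; μ^(3)=-1; μ^(4)=-31

((0, 0, 0, 0, 1); (0, 0, 0, 4, 0); (0, 3, 3, 0, 0); (1, 0, 0, 0, 0))


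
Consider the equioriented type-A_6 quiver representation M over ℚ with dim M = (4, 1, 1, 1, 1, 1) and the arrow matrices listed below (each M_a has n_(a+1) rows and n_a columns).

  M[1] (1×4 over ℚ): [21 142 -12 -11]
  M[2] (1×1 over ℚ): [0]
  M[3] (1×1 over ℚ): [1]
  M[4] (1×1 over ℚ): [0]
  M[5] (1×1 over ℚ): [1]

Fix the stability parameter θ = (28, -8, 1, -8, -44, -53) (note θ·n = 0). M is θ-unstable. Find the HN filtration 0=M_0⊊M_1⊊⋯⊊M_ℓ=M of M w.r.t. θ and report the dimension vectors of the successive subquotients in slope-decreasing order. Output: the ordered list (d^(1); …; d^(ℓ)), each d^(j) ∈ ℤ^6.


Via rank(M_{q-1}∘⋯∘M_p): M ≅ I[1,1]^3, I[1,2], I[3,4], I[5,6].
μ_θ-semistable layers: μ^(1)=28; μ^(2)=10; μ^(3)=-7/2; μ^(4)=-97/2

((3, 0, 0, 0, 0, 0); (1, 1, 0, 0, 0, 0); (0, 0, 1, 1, 0, 0); (0, 0, 0, 0, 1, 1))


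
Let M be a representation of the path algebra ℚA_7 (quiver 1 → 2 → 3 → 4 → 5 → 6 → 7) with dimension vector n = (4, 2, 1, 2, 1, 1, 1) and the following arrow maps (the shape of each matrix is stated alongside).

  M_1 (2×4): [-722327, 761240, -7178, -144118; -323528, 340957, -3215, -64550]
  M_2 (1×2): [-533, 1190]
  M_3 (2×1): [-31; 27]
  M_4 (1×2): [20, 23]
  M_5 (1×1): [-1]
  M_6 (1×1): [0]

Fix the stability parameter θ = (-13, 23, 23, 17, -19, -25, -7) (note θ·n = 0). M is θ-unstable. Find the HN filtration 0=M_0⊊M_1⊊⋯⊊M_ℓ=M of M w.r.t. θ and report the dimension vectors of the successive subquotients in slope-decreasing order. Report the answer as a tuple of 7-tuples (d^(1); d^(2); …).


Barcode: M ≅ I[1,1]^2, I[1,2], I[1,6], I[4,4], I[7,7]. HN layers by μ_θ (5 steps, strictly decreasing):
  μ^(1)=23; μ^(2)=17; μ^(3)=19/5; μ^(4)=-7; μ^(5)=-13

((0, 1, 0, 0, 0, 0, 0); (0, 0, 0, 1, 0, 0, 0); (0, 1, 1, 1, 1, 1, 0); (0, 0, 0, 0, 0, 0, 1); (4, 0, 0, 0, 0, 0, 0))
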